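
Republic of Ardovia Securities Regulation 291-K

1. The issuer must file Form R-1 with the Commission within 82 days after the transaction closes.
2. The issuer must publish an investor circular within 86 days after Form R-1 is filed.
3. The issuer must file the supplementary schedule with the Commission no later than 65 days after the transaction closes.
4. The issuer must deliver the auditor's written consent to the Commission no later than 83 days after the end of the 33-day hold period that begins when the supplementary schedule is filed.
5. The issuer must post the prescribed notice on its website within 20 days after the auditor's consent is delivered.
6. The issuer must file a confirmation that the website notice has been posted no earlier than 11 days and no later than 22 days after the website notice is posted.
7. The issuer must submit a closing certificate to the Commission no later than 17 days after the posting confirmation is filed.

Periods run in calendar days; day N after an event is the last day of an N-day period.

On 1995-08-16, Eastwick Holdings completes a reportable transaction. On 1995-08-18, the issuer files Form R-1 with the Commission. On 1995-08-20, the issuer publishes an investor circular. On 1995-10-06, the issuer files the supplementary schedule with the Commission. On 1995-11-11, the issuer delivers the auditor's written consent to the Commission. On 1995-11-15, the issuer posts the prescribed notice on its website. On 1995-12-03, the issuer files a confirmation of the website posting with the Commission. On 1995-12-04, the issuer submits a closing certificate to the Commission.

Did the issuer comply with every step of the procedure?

Yes

(1) due by 1995-08-16 + 82 days = 1995-11-06; done 1995-08-18 — timely.
(2) due by 1995-08-18 + 86 days = 1995-11-12; completed 1995-08-20, before the deadline.
(3) due by 1995-08-16 + 65 days = 1995-10-20; done 1995-10-06 — timely.
(4) due by 1995-11-08 + 83 days = 1996-01-30; completed 1995-11-11, before the deadline.
(5) due by 1995-11-11 + 20 days = 1995-12-01; done 1995-11-15 — timely.
(6) the permitted window runs from 1995-11-15 + 11 = 1995-11-26 to 1995-11-15 + 22 = 1995-12-07; done 1995-12-03 — within the window.
(7) due by 1995-12-03 + 17 days = 1995-12-20; done 1995-12-04 — timely.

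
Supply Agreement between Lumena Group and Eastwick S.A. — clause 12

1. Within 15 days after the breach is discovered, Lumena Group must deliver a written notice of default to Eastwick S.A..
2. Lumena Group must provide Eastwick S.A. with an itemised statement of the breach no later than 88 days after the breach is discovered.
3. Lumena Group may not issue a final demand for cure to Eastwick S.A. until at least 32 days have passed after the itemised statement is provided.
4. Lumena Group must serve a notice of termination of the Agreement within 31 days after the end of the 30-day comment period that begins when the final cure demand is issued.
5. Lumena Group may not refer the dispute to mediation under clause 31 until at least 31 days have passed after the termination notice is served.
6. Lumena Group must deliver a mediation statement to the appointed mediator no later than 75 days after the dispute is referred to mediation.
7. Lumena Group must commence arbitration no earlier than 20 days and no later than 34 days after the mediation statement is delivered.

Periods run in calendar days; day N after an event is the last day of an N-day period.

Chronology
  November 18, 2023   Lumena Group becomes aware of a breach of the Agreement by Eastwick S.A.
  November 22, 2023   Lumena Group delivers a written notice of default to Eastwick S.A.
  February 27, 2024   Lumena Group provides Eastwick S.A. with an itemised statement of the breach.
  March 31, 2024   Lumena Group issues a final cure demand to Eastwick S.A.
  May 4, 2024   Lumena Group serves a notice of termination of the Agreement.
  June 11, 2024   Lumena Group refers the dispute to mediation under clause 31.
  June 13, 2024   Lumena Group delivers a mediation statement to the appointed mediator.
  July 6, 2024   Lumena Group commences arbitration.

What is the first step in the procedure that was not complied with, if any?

Step 1 — counting 15 days from November 18, 2023 (when the breach is discovered) gives a deadline of December 3, 2023; completed November 22, 2023, before the deadline.
Step 2 — counting 88 days from November 18, 2023 (when the breach is discovered) gives a deadline of February 14, 2024; done February 27, 2024 — 13 days late.
The analysis stops there.

Step 2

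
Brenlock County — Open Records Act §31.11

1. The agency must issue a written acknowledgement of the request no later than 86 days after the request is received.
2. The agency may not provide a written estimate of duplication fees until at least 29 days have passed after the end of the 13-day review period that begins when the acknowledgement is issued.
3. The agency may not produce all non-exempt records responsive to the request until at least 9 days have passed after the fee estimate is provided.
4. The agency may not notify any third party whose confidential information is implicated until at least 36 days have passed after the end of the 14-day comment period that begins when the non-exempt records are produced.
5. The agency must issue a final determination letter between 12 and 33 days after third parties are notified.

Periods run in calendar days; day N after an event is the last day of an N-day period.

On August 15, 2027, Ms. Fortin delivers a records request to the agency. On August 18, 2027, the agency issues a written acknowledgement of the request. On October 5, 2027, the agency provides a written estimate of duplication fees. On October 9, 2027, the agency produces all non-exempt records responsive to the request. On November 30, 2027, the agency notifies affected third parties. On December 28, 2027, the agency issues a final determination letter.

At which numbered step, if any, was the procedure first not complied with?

Step 3

Step 1 — counting 86 days from August 15, 2027 (when the request is received) gives a deadline of November 9, 2027; completed August 18, 2027, before the deadline.
Step 2 — must wait 29 days from August 31, 2027 (end of the 13-day review period, which began when the acknowledgement is issued on August 18, 2027), so not before September 29, 2027; October 5, 2027 is on or after that date.
Step 3 — must wait 9 days from October 5, 2027 (when the fee estimate is provided), so not before October 14, 2027; done October 9, 2027 — 5 days too early.
That is the first point of non-compliance.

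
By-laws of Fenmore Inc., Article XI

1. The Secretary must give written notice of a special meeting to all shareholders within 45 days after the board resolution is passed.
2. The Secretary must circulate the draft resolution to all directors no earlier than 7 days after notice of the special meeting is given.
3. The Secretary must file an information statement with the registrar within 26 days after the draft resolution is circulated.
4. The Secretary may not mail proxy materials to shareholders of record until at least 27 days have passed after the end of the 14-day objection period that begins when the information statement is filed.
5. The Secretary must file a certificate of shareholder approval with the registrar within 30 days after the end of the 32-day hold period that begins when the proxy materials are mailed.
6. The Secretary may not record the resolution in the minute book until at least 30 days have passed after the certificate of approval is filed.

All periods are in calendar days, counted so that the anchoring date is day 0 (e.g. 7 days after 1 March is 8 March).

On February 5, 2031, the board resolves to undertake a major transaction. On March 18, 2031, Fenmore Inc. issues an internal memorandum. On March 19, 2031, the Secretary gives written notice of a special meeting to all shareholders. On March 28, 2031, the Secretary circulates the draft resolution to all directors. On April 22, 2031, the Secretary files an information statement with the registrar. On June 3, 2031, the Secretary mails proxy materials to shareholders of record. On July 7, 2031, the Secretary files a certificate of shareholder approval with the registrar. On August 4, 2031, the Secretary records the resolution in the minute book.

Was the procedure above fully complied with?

No

Step 1: 45 days after February 5, 2031 (when the board resolution is passed) is March 22, 2031; completed March 19, 2031, before the deadline.
Step 2: the earliest permitted date is 7 days after March 19, 2031 (when notice of the special meeting is given), i.e. March 26, 2031; done March 28, 2031 — permitted.
Step 3: 26 days after March 28, 2031 (when the draft resolution is circulated) is April 23, 2031; completed April 22, 2031, before the deadline.
Step 4: the earliest permitted date is 27 days after May 6, 2031 (end of the 14-day objection period, which began when the information statement is filed on April 22, 2031), i.e. June 2, 2031; done June 3, 2031, after the minimum wait.
Step 5: 30 days after July 5, 2031 (end of the 32-day hold period, which began when the proxy materials are mailed on June 3, 2031) is August 4, 2031; July 7, 2031 is within that limit.
Step 6: the earliest permitted date is 30 days after July 7, 2031 (when the certificate of approval is filed), i.e. August 6, 2031; acted on August 4, 2031, 2 days prematurely.
The analysis stops there.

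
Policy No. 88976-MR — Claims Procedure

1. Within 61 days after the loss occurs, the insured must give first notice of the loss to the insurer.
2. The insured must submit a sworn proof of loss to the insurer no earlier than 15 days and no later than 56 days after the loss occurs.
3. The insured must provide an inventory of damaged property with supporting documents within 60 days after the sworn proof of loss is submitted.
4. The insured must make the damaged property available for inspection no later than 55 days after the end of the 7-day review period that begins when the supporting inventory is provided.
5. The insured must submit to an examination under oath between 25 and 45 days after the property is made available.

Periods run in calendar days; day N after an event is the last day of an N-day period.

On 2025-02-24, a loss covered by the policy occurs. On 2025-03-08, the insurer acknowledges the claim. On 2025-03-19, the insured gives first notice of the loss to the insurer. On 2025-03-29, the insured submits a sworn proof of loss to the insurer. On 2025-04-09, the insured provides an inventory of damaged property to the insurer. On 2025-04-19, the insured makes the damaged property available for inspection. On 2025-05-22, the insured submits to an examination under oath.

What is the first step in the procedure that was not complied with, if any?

None — every step was satisfied

Step 1: 61 days after 2025-02-24 (when the loss occurs) is 2025-04-26; done 2025-03-19 — timely.
Step 2: the window is 15–56 days after 2025-02-24 (when the loss occurs), so 2025-03-11 through 2025-04-21; done 2025-03-29 — within the window.
Step 3: 60 days after 2025-03-29 (when the sworn proof of loss is submitted) is 2025-05-28; done 2025-04-09 — timely.
Step 4: 55 days after 2025-04-16 (end of the 7-day review period, which began when the supporting inventory is provided on 2025-04-09) is 2025-06-10; 2025-04-19 is within that limit.
Step 5: the window is 25–45 days after 2025-04-19 (when the property is made available), so 2025-05-14 through 2025-06-03; done 2025-05-22 — within the window.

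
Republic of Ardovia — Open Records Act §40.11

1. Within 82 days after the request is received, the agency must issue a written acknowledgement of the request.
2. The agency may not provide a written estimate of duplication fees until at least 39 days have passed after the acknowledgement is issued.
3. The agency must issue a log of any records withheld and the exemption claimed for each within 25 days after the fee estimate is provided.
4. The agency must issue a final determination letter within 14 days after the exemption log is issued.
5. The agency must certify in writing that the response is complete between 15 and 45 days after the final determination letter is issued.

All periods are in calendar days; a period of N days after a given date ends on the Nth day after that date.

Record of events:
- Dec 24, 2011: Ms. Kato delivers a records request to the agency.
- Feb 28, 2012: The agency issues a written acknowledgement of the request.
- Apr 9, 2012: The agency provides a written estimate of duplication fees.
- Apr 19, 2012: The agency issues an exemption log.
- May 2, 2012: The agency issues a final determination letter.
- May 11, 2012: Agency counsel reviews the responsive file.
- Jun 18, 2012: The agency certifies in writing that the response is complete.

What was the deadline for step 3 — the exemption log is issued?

Step 3 runs from Apr 9, 2012, when the fee estimate is provided. 25 days after Apr 9, 2012 is May 4, 2012.

May 4, 2012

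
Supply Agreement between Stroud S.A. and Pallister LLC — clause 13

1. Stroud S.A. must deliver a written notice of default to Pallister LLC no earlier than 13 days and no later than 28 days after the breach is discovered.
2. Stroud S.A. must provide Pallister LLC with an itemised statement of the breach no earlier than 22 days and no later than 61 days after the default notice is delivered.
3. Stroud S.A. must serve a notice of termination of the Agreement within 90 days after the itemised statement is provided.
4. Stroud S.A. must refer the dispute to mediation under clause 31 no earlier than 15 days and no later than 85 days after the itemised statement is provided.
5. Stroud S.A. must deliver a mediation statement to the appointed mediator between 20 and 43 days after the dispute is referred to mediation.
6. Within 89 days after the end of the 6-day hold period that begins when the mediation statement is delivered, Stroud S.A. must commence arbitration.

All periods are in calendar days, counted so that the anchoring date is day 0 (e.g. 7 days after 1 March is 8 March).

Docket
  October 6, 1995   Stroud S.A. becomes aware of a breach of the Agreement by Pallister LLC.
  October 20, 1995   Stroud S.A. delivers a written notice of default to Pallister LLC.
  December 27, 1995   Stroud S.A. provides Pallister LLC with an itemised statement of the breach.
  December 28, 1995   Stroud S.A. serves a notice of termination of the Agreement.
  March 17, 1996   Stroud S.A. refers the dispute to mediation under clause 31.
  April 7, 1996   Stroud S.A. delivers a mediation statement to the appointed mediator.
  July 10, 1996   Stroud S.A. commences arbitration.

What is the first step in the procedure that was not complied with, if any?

Step 2

Step 1: the window is 13–28 days after October 6, 1995 (when the breach is discovered), so October 19, 1995 through November 3, 1995; October 20, 1995 falls inside that range.
Step 2: the window is 22–61 days after October 20, 1995 (when the default notice is delivered), so November 11, 1995 through December 20, 1995; December 27, 1995 is 7 days past the end of the window.
The analysis stops there.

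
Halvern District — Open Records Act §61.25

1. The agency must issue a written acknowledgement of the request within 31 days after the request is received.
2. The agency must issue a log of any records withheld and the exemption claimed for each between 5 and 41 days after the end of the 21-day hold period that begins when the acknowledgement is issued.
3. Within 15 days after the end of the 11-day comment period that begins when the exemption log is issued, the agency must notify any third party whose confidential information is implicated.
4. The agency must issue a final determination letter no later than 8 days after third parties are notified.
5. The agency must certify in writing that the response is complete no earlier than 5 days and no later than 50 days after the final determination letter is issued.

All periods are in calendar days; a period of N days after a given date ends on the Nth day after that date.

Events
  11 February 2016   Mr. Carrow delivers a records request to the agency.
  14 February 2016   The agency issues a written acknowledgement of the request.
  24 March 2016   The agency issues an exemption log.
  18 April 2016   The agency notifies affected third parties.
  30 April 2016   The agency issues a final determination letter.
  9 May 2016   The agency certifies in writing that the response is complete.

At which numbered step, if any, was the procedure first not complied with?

Step 1 — counting 31 days from 11 February 2016 (when the request is received) gives a deadline of 13 March 2016; 14 February 2016 is within that limit.
Step 2 — 5 and 41 days from 6 March 2016 (end of the 21-day hold period, which began when the acknowledgement is issued on 14 February 2016) are 11 March 2016 and 16 April 2016 respectively; 24 March 2016 falls inside that range.
Step 3 — counting 15 days from 4 April 2016 (end of the 11-day comment period, which began when the exemption log is issued on 24 March 2016) gives a deadline of 19 April 2016; 18 April 2016 is within that limit.
Step 4 — counting 8 days from 18 April 2016 (when third parties are notified) gives a deadline of 26 April 2016; 30 April 2016 misses that deadline by 4 days.

Step 4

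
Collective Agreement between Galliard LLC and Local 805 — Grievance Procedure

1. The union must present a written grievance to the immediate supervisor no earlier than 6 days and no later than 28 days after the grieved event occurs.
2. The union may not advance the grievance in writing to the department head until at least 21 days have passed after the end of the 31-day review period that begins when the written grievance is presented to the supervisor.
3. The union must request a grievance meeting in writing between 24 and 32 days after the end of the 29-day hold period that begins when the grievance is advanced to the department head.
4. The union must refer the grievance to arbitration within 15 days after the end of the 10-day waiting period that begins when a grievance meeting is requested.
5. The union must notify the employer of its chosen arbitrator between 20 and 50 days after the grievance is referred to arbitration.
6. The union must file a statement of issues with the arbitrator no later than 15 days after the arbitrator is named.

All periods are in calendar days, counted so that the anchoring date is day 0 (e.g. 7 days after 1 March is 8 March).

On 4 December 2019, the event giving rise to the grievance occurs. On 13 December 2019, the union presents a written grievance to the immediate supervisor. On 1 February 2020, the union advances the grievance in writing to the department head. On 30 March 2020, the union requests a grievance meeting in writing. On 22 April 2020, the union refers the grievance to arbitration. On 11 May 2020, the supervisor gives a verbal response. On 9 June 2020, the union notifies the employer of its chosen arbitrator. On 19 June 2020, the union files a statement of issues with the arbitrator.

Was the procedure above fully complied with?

No

Step 1: the window is 6–28 days after 4 December 2019 (when the grieved event occurs), so 10 December 2019 through 1 January 2020; done 13 December 2019, which is between those dates.
Step 2: the earliest permitted date is 21 days after 13 January 2020 (end of the 31-day review period, which began when the written grievance is presented to the supervisor on 13 December 2019), i.e. 3 February 2020; 1 February 2020 is 2 days before the earliest permitted date.
No need to go further; step 2 was not satisfied.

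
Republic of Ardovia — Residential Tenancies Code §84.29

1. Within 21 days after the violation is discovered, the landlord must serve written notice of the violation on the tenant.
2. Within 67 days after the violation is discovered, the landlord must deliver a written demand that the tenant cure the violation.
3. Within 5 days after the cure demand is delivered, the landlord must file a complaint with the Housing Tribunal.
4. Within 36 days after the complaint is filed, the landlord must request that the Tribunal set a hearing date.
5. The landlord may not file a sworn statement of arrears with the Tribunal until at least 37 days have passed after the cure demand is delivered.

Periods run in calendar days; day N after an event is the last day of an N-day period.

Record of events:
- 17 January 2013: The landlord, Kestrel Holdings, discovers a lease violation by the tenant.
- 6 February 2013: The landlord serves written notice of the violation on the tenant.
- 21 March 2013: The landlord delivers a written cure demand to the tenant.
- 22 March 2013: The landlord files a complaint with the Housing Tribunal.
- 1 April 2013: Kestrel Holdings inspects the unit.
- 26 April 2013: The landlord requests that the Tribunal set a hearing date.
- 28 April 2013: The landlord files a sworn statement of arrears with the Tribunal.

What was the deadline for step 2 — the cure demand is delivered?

25 March 2013

Step 2 runs from 17 January 2013, when the violation is discovered. 67 days after 17 January 2013 is 25 March 2013.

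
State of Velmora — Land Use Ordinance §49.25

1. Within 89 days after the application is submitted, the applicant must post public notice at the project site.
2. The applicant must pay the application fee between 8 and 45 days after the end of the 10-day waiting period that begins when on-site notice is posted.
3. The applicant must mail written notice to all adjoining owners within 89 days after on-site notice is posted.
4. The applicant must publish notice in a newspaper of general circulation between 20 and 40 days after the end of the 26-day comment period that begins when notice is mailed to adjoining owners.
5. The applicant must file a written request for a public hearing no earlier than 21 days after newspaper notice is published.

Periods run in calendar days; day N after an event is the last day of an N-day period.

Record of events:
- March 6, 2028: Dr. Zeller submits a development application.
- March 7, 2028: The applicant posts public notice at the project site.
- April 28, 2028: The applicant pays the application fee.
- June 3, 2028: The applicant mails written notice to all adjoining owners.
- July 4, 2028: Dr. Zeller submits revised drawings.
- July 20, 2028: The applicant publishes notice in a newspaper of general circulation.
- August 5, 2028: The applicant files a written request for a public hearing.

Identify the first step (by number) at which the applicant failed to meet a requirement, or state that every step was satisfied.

Step 1: 89 days after March 6, 2028 (when the application is submitted) is June 3, 2028; March 7, 2028 is within that limit.
Step 2: the window is 8–45 days after March 17, 2028 (end of the 10-day waiting period, which began when on-site notice is posted on March 7, 2028), so March 25, 2028 through May 1, 2028; done April 28, 2028 — within the window.
Step 3: 89 days after March 7, 2028 (when on-site notice is posted) is June 4, 2028; June 3, 2028 is within that limit.
Step 4: the window is 20–40 days after June 29, 2028 (end of the 26-day comment period, which began when notice is mailed to adjoining owners on June 3, 2028), so July 19, 2028 through August 8, 2028; July 20, 2028 falls inside that range.
Step 5: the earliest permitted date is 21 days after July 20, 2028 (when newspaper notice is published), i.e. August 10, 2028; August 5, 2028 is 5 days before the earliest permitted date.

Step 5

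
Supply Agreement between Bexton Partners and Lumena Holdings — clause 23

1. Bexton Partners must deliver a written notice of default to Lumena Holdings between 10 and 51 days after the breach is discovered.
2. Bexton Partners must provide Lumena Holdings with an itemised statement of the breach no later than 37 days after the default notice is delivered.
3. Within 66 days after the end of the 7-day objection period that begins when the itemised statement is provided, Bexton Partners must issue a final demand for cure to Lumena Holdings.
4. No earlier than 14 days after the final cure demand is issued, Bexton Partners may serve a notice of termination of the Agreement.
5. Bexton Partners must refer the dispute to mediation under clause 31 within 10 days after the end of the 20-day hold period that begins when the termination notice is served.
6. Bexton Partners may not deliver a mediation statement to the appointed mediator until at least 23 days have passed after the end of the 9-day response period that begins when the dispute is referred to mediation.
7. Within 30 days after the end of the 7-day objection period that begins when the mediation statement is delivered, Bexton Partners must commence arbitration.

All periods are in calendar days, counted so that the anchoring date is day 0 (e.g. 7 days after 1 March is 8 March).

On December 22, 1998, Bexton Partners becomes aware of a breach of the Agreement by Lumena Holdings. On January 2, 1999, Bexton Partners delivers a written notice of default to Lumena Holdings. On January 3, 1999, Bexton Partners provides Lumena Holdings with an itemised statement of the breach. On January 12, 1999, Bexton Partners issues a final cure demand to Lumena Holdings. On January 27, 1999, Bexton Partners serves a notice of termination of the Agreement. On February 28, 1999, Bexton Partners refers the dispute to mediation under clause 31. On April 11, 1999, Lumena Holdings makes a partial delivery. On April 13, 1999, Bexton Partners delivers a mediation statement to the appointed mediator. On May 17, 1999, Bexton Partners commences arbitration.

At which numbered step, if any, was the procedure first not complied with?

Step 5

Step 1 — 10 and 51 days from December 22, 1998 (when the breach is discovered) are January 1, 1999 and February 11, 1999 respectively; January 2, 1999 falls inside that range.
Step 2 — counting 37 days from January 2, 1999 (when the default notice is delivered) gives a deadline of February 8, 1999; done January 3, 1999 — timely.
Step 3 — counting 66 days from January 10, 1999 (end of the 7-day objection period, which began when the itemised statement is provided on January 3, 1999) gives a deadline of March 17, 1999; done January 12, 1999 — timely.
Step 4 — must wait 14 days from January 12, 1999 (when the final cure demand is issued), so not before January 26, 1999; done January 27, 1999 — permitted.
Step 5 — counting 10 days from February 16, 1999 (end of the 20-day hold period, which began when the termination notice is served on January 27, 1999) gives a deadline of February 26, 1999; not done until February 28, 1999, 2 days after the deadline.
That is the first point of non-compliance.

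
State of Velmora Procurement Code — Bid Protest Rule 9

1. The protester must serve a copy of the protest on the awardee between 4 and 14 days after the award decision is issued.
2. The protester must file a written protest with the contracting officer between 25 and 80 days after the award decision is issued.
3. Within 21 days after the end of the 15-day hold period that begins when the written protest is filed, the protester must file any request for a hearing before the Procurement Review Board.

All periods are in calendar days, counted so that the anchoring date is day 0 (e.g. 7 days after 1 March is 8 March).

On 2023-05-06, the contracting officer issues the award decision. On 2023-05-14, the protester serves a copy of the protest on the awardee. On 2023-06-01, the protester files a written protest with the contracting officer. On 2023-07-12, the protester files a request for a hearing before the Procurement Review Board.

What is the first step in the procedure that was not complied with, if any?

Step 3

Step 1: the window is 4–14 days after 2023-05-06 (when the award decision is issued), so 2023-05-10 through 2023-05-20; done 2023-05-14, which is between those dates.
Step 2: the window is 25–80 days after 2023-05-06 (when the award decision is issued), so 2023-05-31 through 2023-07-25; done 2023-06-01, which is between those dates.
Step 3: 21 days after 2023-06-16 (end of the 15-day hold period, which began when the written protest is filed on 2023-06-01) is 2023-07-07; done 2023-07-12 — 5 days late.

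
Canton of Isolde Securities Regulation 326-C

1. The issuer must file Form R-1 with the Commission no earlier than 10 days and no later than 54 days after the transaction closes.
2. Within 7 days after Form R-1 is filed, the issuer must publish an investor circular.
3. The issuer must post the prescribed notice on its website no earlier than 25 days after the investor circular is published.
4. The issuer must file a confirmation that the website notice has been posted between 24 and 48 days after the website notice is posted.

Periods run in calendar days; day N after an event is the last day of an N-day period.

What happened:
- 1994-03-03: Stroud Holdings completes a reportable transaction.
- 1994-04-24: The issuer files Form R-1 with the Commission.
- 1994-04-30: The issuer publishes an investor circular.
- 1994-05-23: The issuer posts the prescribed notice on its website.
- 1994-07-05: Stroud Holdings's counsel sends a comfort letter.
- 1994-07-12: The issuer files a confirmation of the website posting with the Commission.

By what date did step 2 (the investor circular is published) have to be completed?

Step 2 runs from 1994-04-24, when Form R-1 is filed. 7 days after 1994-04-24 is 1994-05-01.

1994-05-01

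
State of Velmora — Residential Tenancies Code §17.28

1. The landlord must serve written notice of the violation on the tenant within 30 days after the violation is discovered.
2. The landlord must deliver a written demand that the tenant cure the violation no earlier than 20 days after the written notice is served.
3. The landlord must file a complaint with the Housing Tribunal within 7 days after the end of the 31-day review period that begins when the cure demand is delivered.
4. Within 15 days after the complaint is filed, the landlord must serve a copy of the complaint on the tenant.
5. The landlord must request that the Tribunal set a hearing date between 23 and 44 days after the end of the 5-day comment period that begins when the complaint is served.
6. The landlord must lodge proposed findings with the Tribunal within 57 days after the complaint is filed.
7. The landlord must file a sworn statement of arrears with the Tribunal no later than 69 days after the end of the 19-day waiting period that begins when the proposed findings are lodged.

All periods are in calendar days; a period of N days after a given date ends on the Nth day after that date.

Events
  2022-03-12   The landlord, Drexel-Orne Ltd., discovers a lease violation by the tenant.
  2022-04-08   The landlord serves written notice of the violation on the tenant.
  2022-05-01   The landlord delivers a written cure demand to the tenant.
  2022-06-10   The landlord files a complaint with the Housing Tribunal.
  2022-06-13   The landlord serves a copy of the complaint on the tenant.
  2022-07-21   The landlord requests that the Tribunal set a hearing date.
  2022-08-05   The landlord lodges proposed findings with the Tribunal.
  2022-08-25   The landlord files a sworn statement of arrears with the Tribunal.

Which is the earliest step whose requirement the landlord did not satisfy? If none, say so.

Step 1 — counting 30 days from 2022-03-12 (when the violation is discovered) gives a deadline of 2022-04-11; 2022-04-08 is within that limit.
Step 2 — must wait 20 days from 2022-04-08 (when the written notice is served), so not before 2022-04-28; 2022-05-01 is on or after that date.
Step 3 — counting 7 days from 2022-06-01 (end of the 31-day review period, which began when the cure demand is delivered on 2022-05-01) gives a deadline of 2022-06-08; not done until 2022-06-10, 2 days after the deadline.
That is the first point of non-compliance.

Step 3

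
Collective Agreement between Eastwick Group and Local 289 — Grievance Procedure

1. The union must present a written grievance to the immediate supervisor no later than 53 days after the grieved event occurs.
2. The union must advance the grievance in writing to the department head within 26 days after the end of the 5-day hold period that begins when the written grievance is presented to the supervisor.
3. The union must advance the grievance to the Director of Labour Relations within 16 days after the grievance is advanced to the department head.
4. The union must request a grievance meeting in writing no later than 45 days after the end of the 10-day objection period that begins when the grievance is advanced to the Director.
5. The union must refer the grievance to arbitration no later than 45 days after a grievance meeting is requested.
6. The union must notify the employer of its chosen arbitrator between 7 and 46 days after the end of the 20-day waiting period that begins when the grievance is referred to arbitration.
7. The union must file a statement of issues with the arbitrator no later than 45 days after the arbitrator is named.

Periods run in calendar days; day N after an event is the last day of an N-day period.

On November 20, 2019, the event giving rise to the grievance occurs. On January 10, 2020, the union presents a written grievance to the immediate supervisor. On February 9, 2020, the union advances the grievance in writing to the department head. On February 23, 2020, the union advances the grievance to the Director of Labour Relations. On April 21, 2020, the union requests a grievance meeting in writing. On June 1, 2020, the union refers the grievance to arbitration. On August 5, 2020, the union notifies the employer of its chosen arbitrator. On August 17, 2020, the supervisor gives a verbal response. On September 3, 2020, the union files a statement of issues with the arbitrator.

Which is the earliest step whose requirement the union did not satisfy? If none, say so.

Step 1: 53 days after November 20, 2019 (when the grieved event occurs) is January 12, 2020; done January 10, 2020 — timely.
Step 2: 26 days after January 15, 2020 (end of the 5-day hold period, which began when the written grievance is presented to the supervisor on January 10, 2020) is February 10, 2020; completed February 9, 2020, before the deadline.
Step 3: 16 days after February 9, 2020 (when the grievance is advanced to the department head) is February 25, 2020; February 23, 2020 is within that limit.
Step 4: 45 days after March 4, 2020 (end of the 10-day objection period, which began when the grievance is advanced to the Director on February 23, 2020) is April 18, 2020; done April 21, 2020 — 3 days late.

Step 4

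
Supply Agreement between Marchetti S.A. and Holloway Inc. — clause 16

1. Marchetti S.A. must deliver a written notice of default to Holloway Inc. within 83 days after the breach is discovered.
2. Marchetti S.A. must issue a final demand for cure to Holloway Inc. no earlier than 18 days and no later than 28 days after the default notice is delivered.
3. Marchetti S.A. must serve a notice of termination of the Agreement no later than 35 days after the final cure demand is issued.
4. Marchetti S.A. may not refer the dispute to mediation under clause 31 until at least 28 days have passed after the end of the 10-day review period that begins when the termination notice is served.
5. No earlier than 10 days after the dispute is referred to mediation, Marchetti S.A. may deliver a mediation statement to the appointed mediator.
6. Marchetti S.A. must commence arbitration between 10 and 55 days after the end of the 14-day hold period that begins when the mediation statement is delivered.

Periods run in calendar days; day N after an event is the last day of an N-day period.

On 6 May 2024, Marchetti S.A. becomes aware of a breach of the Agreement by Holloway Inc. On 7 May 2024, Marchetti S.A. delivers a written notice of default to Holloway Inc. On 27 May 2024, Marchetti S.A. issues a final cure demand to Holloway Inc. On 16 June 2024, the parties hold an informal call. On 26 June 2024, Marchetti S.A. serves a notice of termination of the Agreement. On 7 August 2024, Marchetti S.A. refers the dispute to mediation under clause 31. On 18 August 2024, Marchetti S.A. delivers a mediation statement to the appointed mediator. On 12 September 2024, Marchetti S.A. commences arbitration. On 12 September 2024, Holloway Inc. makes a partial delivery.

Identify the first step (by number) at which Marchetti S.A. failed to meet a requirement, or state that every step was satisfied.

None — every step was satisfied

(1) due by 6 May 2024 + 83 days = 28 July 2024; 7 May 2024 is within that limit.
(2) the permitted window runs from 7 May 2024 + 18 = 25 May 2024 to 7 May 2024 + 28 = 4 June 2024; done 27 May 2024 — within the window.
(3) due by 27 May 2024 + 35 days = 1 July 2024; done 26 June 2024 — timely.
(4) permitted from 6 July 2024 + 28 days = 3 August 2024 onward; done 7 August 2024 — permitted.
(5) permitted from 7 August 2024 + 10 days = 17 August 2024 onward; done 18 August 2024 — permitted.
(6) the permitted window runs from 1 September 2024 + 10 = 11 September 2024 to 1 September 2024 + 55 = 26 October 2024; 12 September 2024 falls inside that range.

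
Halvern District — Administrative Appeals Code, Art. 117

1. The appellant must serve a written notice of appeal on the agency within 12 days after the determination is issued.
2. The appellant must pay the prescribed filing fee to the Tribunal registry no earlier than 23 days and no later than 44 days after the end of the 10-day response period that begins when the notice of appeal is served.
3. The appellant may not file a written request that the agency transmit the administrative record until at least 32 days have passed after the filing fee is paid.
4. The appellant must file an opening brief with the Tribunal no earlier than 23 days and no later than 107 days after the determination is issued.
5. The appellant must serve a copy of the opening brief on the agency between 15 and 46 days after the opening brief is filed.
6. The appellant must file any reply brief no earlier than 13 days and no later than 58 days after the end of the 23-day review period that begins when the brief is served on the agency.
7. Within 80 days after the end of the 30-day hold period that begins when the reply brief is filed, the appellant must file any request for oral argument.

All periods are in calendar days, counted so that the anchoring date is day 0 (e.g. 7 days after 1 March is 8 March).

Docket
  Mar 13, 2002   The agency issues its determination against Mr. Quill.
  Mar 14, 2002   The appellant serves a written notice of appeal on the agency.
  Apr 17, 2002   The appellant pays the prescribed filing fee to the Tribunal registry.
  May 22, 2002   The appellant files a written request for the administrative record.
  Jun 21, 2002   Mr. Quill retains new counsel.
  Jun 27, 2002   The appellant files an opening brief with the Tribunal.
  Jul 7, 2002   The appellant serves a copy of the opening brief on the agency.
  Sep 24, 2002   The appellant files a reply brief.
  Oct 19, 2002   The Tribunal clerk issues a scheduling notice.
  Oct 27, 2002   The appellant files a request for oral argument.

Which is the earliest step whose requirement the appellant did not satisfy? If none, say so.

Step 1 — counting 12 days from Mar 13, 2002 (when the determination is issued) gives a deadline of Mar 25, 2002; done Mar 14, 2002 — timely.
Step 2 — 23 and 44 days from Mar 24, 2002 (end of the 10-day response period, which began when the notice of appeal is served on Mar 14, 2002) are Apr 16, 2002 and May 7, 2002 respectively; Apr 17, 2002 falls inside that range.
Step 3 — must wait 32 days from Apr 17, 2002 (when the filing fee is paid), so not before May 19, 2002; done May 22, 2002, after the minimum wait.
Step 4 — 23 and 107 days from Mar 13, 2002 (when the determination is issued) are Apr 5, 2002 and Jun 28, 2002 respectively; done Jun 27, 2002, which is between those dates.
Step 5 — 15 and 46 days from Jun 27, 2002 (when the opening brief is filed) are Jul 12, 2002 and Aug 12, 2002 respectively; done Jul 7, 2002 — 5 days before the window opened.
That is the first point of non-compliance.

Step 5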